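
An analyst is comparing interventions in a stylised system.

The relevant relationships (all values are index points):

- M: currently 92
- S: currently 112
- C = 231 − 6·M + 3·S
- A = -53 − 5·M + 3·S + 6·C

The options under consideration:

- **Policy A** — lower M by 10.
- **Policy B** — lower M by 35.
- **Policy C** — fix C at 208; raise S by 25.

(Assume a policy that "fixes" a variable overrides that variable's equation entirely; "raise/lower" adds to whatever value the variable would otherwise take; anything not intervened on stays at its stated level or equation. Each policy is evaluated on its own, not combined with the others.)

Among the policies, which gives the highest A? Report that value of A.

Policy A (M − 10):
  M = 92 − 10 = 82
  S = 112
  C = 231 − 6·82 + 3·112 = 75
  A = -53 − 5·82 + 3·112 + 6·75 = 323
Policy B (M − 35):
  M = 92 − 35 = 57
  S = 112
  C = 231 − 6·57 + 3·112 = 225
  A = -53 − 5·57 + 3·112 + 6·225 = 1348
Policy C (C := 208, S + 25):
  M = 92
  S = 112 + 25 = 137
  C = 208
  A = -53 − 5·92 + 3·137 + 6·208 = 1146
Comparing — Policy A: A=323, Policy B: A=1348, Policy C: A=1146. Highest is 1348 (Policy B).

1348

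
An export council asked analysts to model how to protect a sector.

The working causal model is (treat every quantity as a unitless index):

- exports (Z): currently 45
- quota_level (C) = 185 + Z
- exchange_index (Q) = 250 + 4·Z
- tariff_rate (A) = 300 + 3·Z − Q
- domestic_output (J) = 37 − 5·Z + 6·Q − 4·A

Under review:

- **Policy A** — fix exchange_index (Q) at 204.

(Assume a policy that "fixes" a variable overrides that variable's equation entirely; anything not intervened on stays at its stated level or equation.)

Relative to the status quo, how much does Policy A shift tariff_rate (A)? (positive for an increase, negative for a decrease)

Baseline:
  Z = 45
  Q = 250 + 4·45 = 430
  A = 300 + 3·45 − 430 = 5
Policy A (Q := 204):
  Z = 45
  Q = 204
  A = 300 + 3·45 − 204 = 231
Change in A: 231 − 5 = 226

226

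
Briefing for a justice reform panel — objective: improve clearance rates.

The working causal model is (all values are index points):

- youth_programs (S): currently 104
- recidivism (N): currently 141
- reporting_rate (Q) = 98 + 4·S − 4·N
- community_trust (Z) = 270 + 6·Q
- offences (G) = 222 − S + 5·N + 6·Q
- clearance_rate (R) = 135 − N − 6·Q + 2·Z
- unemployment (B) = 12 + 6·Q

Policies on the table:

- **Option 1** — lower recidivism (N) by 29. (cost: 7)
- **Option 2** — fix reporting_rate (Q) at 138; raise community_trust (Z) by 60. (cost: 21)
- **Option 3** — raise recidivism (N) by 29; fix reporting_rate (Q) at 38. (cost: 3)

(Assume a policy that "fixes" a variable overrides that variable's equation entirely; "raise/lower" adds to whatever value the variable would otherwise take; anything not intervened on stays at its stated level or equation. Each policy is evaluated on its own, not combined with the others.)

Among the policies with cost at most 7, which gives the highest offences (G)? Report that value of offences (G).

1196

Option 1 (N − 29):
  S = 104
  N = 141 − 29 = 112
  Q = 98 + 4·104 − 4·112 = 66
  G = 222 − 104 + 5·112 + 6·66 = 1074
Option 3 (N + 29, Q := 38):
  S = 104
  N = 141 + 29 = 170
  Q = 38
  G = 222 − 104 + 5·170 + 6·38 = 1196
Comparing — Option 1: G=1074, Option 3: G=1196. Highest is 1196 (Option 3).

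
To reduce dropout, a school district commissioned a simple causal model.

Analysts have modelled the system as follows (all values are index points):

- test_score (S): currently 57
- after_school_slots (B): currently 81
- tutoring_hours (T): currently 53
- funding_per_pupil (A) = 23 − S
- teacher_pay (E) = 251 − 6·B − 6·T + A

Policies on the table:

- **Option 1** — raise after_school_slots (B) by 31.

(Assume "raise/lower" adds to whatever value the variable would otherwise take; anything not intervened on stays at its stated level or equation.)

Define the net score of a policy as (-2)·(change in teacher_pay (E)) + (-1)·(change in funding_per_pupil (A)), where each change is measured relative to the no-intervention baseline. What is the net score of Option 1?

Baseline:
  S = 57
  B = 81
  T = 53
  A = 23 − 57 = -34
  E = 251 − 6·81 − 6·53 + (-34) = -587
Option 1 (B + 31):
  S = 57
  B = 81 + 31 = 112
  T = 53
  A = 23 − 57 = -34
  E = 251 − 6·112 − 6·53 + (-34) = -773
ΔE = -773 − (-587) = -186; ΔA = -34 − (-34) = 0
Score = (-2)·(-186) + (-1)·0 = 372

372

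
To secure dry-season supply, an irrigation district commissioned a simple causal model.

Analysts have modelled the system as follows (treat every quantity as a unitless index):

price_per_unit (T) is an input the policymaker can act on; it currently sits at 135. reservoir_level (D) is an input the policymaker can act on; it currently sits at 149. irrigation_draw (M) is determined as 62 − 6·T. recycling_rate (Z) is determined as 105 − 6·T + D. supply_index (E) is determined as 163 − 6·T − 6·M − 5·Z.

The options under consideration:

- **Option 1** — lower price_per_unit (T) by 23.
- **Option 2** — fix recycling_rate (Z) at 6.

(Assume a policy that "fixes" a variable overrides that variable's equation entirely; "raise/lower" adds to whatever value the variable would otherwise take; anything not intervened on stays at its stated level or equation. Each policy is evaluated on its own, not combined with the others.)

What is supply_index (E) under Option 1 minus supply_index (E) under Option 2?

1430

Option 1 (T − 23):
  T = 135 − 23 = 112
  D = 149
  M = 62 − 6·112 = -610
  Z = 105 − 6·112 + 149 = -418
  E = 163 − 6·112 − 6·(-610) − 5·(-418) = 5241
Option 2 (Z := 6):
  T = 135
  D = 149
  M = 62 − 6·135 = -748
  Z = 6
  E = 163 − 6·135 − 6·(-748) − 5·6 = 3811
E: 5241 − 3811 = 1430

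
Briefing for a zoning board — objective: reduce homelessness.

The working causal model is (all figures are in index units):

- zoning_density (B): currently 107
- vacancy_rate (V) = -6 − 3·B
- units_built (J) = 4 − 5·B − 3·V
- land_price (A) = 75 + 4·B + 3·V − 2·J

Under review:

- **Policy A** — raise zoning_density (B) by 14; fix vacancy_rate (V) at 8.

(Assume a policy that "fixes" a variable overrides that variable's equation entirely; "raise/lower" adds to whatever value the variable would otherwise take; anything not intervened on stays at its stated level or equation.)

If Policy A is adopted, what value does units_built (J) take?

Policy A (B + 14, V := 8):
  B = 107 + 14 = 121
  V = 8
  J = 4 − 5·121 − 3·8 = -625

-625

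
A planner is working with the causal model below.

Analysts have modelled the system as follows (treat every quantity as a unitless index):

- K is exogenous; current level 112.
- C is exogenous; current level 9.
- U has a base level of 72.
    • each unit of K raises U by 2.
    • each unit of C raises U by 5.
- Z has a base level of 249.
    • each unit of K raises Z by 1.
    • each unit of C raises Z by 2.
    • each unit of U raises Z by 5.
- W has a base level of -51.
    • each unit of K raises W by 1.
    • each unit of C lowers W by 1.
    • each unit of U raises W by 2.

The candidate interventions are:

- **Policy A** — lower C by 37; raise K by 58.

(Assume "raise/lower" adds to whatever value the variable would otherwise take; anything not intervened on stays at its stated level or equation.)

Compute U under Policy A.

272

Policy A (C − 37, K + 58):
  K = 112 + 58 = 170
  C = 9 − 37 = -28
  U = 72 + 2·170 + 5·(-28) = 272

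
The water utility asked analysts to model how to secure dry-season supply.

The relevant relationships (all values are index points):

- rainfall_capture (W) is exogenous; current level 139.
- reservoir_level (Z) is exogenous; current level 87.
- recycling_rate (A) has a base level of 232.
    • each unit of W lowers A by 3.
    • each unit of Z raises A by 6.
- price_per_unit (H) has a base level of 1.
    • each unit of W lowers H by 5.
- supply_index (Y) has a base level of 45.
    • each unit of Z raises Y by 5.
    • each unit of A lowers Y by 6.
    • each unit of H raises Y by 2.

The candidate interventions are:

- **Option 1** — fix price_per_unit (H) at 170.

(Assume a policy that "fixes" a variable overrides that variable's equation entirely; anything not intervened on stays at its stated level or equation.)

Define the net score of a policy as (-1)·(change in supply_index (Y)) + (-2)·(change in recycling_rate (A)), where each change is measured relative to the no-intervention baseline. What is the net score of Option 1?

-1728

Baseline:
  W = 139
  Z = 87
  A = 232 − 3·139 + 6·87 = 337
  H = 1 − 5·139 = -694
  Y = 45 + 5·87 − 6·337 + 2·(-694) = -2930
Option 1 (H := 170):
  W = 139
  Z = 87
  A = 232 − 3·139 + 6·87 = 337
  H = 170
  Y = 45 + 5·87 − 6·337 + 2·170 = -1202
ΔY = -1202 − (-2930) = 1728; ΔA = 337 − 337 = 0
Score = (-1)·1728 + (-2)·0 = -1728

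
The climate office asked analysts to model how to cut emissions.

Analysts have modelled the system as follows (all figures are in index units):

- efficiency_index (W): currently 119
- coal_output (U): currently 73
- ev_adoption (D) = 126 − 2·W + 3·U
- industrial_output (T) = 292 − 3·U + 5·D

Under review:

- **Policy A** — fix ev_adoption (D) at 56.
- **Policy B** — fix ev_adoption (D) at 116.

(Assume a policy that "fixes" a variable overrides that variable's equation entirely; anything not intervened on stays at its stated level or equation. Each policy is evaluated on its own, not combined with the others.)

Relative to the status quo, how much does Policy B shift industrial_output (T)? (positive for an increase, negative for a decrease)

Baseline:
  W = 119
  U = 73
  D = 126 − 2·119 + 3·73 = 107
  T = 292 − 3·73 + 5·107 = 608
Policy B (D := 116):
  W = 119
  U = 73
  D = 116
  T = 292 − 3·73 + 5·116 = 653
Change in T: 653 − 608 = 45

45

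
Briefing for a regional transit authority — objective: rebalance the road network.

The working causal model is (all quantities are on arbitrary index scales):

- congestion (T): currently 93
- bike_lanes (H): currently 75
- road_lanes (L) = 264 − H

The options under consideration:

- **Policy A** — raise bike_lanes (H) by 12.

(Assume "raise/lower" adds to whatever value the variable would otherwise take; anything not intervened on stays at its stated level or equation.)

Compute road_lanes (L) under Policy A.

Policy A (H + 12):
  H = 75 + 12 = 87
  L = 264 − 87 = 177

177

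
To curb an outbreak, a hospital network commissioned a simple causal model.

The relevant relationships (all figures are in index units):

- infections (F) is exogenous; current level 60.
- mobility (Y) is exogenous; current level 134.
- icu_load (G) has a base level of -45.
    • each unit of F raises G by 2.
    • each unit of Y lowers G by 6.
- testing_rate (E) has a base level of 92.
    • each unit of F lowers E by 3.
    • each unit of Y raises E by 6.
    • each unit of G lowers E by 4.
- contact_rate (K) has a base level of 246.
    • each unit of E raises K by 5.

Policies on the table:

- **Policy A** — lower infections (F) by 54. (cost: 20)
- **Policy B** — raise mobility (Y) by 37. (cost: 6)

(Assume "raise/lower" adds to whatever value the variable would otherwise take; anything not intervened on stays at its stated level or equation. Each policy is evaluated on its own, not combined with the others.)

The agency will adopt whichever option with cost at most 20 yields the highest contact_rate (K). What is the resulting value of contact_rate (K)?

23956

Policy A (F − 54):
  F = 60 − 54 = 6
  Y = 134
  G = -45 + 2·6 − 6·134 = -837
  E = 92 − 3·6 + 6·134 − 4·(-837) = 4226
  K = 246 + 5·4226 = 21376
Policy B (Y + 37):
  F = 60
  Y = 134 + 37 = 171
  G = -45 + 2·60 − 6·171 = -951
  E = 92 − 3·60 + 6·171 − 4·(-951) = 4742
  K = 246 + 5·4742 = 23956
Comparing — Policy A: K=21376, Policy B: K=23956. Highest is 23956 (Policy B).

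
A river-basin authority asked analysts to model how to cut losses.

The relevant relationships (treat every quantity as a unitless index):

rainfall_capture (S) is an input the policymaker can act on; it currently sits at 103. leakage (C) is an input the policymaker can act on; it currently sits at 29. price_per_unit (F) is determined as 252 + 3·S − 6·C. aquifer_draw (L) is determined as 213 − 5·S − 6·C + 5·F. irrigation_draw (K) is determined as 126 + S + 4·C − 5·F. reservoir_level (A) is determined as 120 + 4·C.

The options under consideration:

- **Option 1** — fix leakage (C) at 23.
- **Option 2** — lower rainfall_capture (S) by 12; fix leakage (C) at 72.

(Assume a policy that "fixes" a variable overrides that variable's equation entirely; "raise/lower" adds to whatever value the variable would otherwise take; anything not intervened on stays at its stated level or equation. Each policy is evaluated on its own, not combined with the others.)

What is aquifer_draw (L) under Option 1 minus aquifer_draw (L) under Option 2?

Option 1 (C := 23):
  S = 103
  C = 23
  F = 252 + 3·103 − 6·23 = 423
  L = 213 − 5·103 − 6·23 + 5·423 = 1675
Option 2 (S − 12, C := 72):
  S = 103 − 12 = 91
  C = 72
  F = 252 + 3·91 − 6·72 = 93
  L = 213 − 5·91 − 6·72 + 5·93 = -209
L: 1675 − (-209) = 1884

1884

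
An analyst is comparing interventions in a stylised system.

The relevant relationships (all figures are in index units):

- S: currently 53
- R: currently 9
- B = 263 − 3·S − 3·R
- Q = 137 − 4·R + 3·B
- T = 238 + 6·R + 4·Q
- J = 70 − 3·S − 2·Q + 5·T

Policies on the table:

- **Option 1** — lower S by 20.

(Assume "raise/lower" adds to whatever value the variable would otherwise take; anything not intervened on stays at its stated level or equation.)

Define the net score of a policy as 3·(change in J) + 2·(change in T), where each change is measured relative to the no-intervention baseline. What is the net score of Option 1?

11340

Baseline:
  S = 53
  R = 9
  B = 263 − 3·53 − 3·9 = 77
  Q = 137 − 4·9 + 3·77 = 332
  T = 238 + 6·9 + 4·332 = 1620
  J = 70 − 3·53 − 2·332 + 5·1620 = 7347
Option 1 (S − 20):
  S = 53 − 20 = 33
  R = 9
  B = 263 − 3·33 − 3·9 = 137
  Q = 137 − 4·9 + 3·137 = 512
  T = 238 + 6·9 + 4·512 = 2340
  J = 70 − 3·33 − 2·512 + 5·2340 = 10647
ΔJ = 10647 − 7347 = 3300; ΔT = 2340 − 1620 = 720
Score = 3·3300 + 2·720 = 11340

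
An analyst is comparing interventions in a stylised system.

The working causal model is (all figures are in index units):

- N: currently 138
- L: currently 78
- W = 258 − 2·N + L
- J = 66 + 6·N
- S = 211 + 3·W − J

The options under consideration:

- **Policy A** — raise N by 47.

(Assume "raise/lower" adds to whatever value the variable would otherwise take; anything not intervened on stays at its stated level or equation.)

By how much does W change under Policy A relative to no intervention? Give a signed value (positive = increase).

Baseline:
  N = 138
  L = 78
  W = 258 − 2·138 + 78 = 60
Policy A (N + 47):
  N = 138 + 47 = 185
  L = 78
  W = 258 − 2·185 + 78 = -34
Change in W: -34 − 60 = -94

-94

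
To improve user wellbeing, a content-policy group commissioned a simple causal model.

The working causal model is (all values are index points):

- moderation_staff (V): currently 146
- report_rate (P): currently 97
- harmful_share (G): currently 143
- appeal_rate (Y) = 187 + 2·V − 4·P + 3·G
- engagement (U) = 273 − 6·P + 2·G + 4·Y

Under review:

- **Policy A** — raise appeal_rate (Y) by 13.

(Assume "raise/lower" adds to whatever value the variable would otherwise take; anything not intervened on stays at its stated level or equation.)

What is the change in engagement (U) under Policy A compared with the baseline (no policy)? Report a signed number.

52

Baseline:
  V = 146
  P = 97
  G = 143
  Y = 187 + 2·146 − 4·97 + 3·143 = 520
  U = 273 − 6·97 + 2·143 + 4·520 = 2057
Policy A (Y + 13):
  V = 146
  P = 97
  G = 143
  Y = 187 + 2·146 − 4·97 + 3·143 (+13 from intervention) = 533
  U = 273 − 6·97 + 2·143 + 4·533 = 2109
Change in U: 2109 − 2057 = 52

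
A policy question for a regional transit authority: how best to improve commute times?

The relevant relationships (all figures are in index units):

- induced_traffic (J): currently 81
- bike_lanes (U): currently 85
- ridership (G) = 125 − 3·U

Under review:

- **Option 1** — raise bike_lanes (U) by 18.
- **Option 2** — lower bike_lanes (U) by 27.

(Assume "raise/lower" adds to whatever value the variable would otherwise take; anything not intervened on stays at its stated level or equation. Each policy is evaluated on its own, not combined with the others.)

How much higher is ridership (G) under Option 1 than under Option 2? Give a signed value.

-135

Option 1 (U + 18):
  U = 85 + 18 = 103
  G = 125 − 3·103 = -184
Option 2 (U − 27):
  U = 85 − 27 = 58
  G = 125 − 3·58 = -49
G: -184 − (-49) = -135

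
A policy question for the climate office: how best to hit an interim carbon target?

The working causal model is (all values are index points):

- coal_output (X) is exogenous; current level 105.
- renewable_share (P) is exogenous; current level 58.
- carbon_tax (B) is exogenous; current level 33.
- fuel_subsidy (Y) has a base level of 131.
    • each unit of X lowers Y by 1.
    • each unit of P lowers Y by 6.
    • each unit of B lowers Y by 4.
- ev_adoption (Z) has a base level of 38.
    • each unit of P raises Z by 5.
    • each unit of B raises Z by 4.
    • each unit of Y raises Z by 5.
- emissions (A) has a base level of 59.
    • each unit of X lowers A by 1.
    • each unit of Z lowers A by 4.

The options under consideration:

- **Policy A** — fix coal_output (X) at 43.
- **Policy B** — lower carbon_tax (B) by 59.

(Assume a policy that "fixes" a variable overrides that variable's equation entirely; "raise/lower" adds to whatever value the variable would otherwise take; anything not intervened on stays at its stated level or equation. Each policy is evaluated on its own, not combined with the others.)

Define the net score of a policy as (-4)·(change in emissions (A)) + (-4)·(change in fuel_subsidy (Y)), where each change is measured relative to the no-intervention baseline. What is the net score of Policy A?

4464

Baseline:
  X = 105
  P = 58
  B = 33
  Y = 131 − 105 − 6·58 − 4·33 = -454
  Z = 38 + 5·58 + 4·33 + 5·(-454) = -1810
  A = 59 − 105 − 4·(-1810) = 7194
Policy A (X := 43):
  X = 43
  P = 58
  B = 33
  Y = 131 − 43 − 6·58 − 4·33 = -392
  Z = 38 + 5·58 + 4·33 + 5·(-392) = -1500
  A = 59 − 43 − 4·(-1500) = 6016
ΔA = 6016 − 7194 = -1178; ΔY = -392 − (-454) = 62
Score = (-4)·(-1178) + (-4)·62 = 4464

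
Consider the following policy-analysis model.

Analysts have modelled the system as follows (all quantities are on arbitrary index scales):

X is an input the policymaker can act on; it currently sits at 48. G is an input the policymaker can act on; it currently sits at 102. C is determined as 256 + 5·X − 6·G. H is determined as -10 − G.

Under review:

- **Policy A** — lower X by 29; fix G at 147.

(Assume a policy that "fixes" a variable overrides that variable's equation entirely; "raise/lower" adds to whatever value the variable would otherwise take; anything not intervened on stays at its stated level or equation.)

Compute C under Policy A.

-531

Policy A (X − 29, G := 147):
  X = 48 − 29 = 19
  G = 147
  C = 256 + 5·19 − 6·147 = -531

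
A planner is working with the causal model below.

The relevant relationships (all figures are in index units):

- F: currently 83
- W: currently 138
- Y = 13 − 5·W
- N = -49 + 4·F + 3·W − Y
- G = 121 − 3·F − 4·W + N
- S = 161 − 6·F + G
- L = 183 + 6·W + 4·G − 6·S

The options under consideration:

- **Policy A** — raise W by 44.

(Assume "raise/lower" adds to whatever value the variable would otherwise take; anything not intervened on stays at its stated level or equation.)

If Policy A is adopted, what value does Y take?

Policy A (W + 44):
  W = 138 + 44 = 182
  Y = 13 − 5·182 = -897

-897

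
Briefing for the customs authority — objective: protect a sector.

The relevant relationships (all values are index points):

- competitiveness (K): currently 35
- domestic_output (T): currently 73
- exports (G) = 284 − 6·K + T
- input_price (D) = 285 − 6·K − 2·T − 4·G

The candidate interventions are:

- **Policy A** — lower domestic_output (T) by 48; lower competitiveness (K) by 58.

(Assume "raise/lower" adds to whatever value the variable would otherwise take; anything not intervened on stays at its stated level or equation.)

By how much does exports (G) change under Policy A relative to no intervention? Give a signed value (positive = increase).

Baseline:
  K = 35
  T = 73
  G = 284 − 6·35 + 73 = 147
Policy A (T − 48, K − 58):
  K = 35 − 58 = -23
  T = 73 − 48 = 25
  G = 284 − 6·(-23) + 25 = 447
Change in G: 447 − 147 = 300

300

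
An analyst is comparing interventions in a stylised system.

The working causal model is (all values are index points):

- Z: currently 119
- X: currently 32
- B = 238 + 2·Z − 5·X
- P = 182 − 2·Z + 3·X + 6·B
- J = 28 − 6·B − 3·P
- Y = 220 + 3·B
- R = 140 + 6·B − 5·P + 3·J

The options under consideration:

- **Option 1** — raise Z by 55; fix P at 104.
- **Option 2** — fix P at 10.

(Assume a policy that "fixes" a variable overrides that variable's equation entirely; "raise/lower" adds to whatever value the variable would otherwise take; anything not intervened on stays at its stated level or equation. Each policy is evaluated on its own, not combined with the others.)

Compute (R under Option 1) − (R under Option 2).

-2636

Option 1 (Z + 55, P := 104):
  Z = 119 + 55 = 174
  X = 32
  B = 238 + 2·174 − 5·32 = 426
  P = 104
  J = 28 − 6·426 − 3·104 = -2840
  R = 140 + 6·426 − 5·104 + 3·(-2840) = -6344
Option 2 (P := 10):
  Z = 119
  X = 32
  B = 238 + 2·119 − 5·32 = 316
  P = 10
  J = 28 − 6·316 − 3·10 = -1898
  R = 140 + 6·316 − 5·10 + 3·(-1898) = -3708
R: -6344 − (-3708) = -2636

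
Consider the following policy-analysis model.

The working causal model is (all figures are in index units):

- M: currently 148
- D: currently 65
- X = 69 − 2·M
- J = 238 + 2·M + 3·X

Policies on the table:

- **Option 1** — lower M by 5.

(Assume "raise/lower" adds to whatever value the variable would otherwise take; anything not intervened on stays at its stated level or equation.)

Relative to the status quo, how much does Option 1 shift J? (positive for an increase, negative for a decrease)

20

Baseline:
  M = 148
  X = 69 − 2·148 = -227
  J = 238 + 2·148 + 3·(-227) = -147
Option 1 (M − 5):
  M = 148 − 5 = 143
  X = 69 − 2·143 = -217
  J = 238 + 2·143 + 3·(-217) = -127
Change in J: -127 − (-147) = 20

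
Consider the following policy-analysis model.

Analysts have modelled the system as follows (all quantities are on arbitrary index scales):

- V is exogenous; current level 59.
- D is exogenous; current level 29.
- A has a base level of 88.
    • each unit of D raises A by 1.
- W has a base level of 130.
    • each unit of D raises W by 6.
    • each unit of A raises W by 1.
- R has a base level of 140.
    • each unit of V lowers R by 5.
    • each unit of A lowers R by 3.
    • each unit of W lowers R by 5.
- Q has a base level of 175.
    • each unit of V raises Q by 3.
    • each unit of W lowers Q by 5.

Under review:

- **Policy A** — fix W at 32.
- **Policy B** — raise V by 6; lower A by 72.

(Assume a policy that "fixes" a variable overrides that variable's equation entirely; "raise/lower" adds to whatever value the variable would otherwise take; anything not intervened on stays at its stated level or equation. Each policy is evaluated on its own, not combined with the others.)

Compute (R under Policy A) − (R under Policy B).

Policy A (W := 32):
  V = 59
  D = 29
  A = 88 + 29 = 117
  W = 32
  R = 140 − 5·59 − 3·117 − 5·32 = -666
Policy B (V + 6, A − 72):
  V = 59 + 6 = 65
  D = 29
  A = 88 + 29 (−72 from intervention) = 45
  W = 130 + 6·29 + 45 = 349
  R = 140 − 5·65 − 3·45 − 5·349 = -2065
R: -666 − (-2065) = 1399

1399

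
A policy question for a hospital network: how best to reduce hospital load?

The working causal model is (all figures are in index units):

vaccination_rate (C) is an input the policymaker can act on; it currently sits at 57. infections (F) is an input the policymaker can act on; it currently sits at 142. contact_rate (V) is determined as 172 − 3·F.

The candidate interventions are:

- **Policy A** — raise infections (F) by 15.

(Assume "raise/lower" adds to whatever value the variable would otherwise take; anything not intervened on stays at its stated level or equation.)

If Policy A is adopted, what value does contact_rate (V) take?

Policy A (F + 15):
  F = 142 + 15 = 157
  V = 172 − 3·157 = -299

-299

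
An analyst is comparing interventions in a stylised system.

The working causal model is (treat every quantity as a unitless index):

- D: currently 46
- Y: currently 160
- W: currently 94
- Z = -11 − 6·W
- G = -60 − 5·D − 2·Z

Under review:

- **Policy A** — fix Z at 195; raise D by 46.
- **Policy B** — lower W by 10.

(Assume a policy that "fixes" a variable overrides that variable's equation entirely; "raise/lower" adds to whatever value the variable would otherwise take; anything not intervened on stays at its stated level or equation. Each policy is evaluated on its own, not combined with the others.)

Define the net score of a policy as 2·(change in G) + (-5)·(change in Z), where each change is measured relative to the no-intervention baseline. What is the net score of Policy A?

Baseline:
  D = 46
  W = 94
  Z = -11 − 6·94 = -575
  G = -60 − 5·46 − 2·(-575) = 860
Policy A (Z := 195, D + 46):
  D = 46 + 46 = 92
  W = 94
  Z = 195
  G = -60 − 5·92 − 2·195 = -910
ΔG = -910 − 860 = -1770; ΔZ = 195 − (-575) = 770
Score = 2·(-1770) + (-5)·770 = -7390

-7390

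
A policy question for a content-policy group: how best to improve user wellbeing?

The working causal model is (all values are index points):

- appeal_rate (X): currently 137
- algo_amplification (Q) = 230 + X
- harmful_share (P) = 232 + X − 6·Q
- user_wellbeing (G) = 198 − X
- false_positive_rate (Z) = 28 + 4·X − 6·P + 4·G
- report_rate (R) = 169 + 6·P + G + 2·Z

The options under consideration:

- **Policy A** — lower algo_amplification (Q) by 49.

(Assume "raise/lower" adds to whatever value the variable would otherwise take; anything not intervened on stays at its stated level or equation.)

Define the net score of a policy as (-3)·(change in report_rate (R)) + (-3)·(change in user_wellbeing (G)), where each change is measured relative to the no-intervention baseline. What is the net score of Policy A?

5292

Baseline:
  X = 137
  Q = 230 + 137 = 367
  P = 232 + 137 − 6·367 = -1833
  G = 198 − 137 = 61
  Z = 28 + 4·137 − 6·(-1833) + 4·61 = 11818
  R = 169 + 6·(-1833) + 61 + 2·11818 = 12868
Policy A (Q − 49):
  X = 137
  Q = 230 + 137 (−49 from intervention) = 318
  P = 232 + 137 − 6·318 = -1539
  G = 198 − 137 = 61
  Z = 28 + 4·137 − 6·(-1539) + 4·61 = 10054
  R = 169 + 6·(-1539) + 61 + 2·10054 = 11104
ΔR = 11104 − 12868 = -1764; ΔG = 61 − 61 = 0
Score = (-3)·(-1764) + (-3)·0 = 5292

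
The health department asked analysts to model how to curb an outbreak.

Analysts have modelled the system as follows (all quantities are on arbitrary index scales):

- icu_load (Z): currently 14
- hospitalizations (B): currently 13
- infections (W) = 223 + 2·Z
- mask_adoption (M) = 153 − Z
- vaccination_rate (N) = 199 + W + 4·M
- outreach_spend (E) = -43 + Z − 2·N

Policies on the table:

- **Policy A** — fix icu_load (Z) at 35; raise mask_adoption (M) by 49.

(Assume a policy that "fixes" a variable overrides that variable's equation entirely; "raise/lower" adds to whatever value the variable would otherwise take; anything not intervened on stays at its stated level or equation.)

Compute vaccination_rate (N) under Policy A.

Policy A (Z := 35, M + 49):
  Z = 35
  W = 223 + 2·35 = 293
  M = 153 − 35 (+49 from intervention) = 167
  N = 199 + 293 + 4·167 = 1160

1160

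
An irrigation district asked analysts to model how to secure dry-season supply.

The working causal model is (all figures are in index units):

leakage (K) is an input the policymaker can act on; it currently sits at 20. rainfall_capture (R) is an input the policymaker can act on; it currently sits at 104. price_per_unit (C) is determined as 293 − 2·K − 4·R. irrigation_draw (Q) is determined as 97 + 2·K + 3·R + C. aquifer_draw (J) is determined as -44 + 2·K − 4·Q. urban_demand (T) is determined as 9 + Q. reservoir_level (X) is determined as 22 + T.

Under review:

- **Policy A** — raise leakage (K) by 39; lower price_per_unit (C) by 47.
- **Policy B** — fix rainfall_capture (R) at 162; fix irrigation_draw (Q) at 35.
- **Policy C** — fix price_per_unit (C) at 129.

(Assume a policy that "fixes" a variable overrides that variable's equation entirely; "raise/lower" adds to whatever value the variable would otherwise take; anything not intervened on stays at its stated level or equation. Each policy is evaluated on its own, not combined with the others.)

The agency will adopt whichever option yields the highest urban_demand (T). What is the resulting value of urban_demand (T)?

587

Policy A (K + 39, C − 47):
  K = 20 + 39 = 59
  R = 104
  C = 293 − 2·59 − 4·104 (−47 from intervention) = -288
  Q = 97 + 2·59 + 3·104 + (-288) = 239
  T = 9 + 239 = 248
Policy B (R := 162, Q := 35):
  K = 20
  R = 162
  C = 293 − 2·20 − 4·162 = -395
  Q = 35
  T = 9 + 35 = 44
Policy C (C := 129):
  K = 20
  R = 104
  C = 129
  Q = 97 + 2·20 + 3·104 + 129 = 578
  T = 9 + 578 = 587
Comparing — Policy A: T=248, Policy B: T=44, Policy C: T=587. Highest is 587 (Policy C).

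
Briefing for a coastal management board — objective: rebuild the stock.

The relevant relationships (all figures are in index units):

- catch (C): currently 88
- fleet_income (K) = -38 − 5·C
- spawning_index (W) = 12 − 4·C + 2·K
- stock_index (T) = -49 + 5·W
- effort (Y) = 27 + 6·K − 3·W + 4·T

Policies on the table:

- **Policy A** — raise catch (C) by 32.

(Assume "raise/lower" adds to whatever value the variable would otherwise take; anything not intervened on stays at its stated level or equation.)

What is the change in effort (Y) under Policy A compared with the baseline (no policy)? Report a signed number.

Baseline:
  C = 88
  K = -38 − 5·88 = -478
  W = 12 − 4·88 + 2·(-478) = -1296
  T = -49 + 5·(-1296) = -6529
  Y = 27 + 6·(-478) − 3·(-1296) + 4·(-6529) = -25069
Policy A (C + 32):
  C = 88 + 32 = 120
  K = -38 − 5·120 = -638
  W = 12 − 4·120 + 2·(-638) = -1744
  T = -49 + 5·(-1744) = -8769
  Y = 27 + 6·(-638) − 3·(-1744) + 4·(-8769) = -33645
Change in Y: -33645 − (-25069) = -8576

-8576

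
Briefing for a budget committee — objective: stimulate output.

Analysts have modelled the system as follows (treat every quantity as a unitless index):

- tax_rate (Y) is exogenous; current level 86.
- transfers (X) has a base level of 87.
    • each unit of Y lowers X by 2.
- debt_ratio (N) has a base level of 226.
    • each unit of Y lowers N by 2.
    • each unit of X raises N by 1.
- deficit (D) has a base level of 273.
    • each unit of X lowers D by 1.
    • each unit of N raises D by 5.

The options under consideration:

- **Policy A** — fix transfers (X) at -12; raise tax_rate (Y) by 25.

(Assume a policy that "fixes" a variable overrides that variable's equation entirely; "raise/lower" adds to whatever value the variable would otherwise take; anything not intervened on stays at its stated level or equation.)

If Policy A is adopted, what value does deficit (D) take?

245

Policy A (X := -12, Y + 25):
  Y = 86 + 25 = 111
  X = -12
  N = 226 − 2·111 + (-12) = -8
  D = 273 − (-12) + 5·(-8) = 245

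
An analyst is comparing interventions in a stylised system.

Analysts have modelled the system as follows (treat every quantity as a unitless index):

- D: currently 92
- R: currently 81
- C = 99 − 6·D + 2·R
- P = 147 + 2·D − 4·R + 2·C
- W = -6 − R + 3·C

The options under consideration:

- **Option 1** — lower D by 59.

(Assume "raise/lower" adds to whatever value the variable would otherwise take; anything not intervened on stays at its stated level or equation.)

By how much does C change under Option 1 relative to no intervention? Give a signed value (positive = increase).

Baseline:
  D = 92
  R = 81
  C = 99 − 6·92 + 2·81 = -291
Option 1 (D − 59):
  D = 92 − 59 = 33
  R = 81
  C = 99 − 6·33 + 2·81 = 63
Change in C: 63 − (-291) = 354

354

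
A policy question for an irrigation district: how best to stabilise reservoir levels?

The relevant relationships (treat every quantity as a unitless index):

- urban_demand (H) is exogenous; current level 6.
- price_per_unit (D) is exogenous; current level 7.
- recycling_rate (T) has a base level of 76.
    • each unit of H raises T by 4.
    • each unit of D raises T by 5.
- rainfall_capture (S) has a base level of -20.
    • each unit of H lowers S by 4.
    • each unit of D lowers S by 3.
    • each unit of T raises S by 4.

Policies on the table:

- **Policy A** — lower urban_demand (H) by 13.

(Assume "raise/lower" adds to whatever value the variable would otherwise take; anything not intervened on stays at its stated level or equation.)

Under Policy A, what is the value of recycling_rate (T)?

Policy A (H − 13):
  H = 6 − 13 = -7
  D = 7
  T = 76 + 4·(-7) + 5·7 = 83

83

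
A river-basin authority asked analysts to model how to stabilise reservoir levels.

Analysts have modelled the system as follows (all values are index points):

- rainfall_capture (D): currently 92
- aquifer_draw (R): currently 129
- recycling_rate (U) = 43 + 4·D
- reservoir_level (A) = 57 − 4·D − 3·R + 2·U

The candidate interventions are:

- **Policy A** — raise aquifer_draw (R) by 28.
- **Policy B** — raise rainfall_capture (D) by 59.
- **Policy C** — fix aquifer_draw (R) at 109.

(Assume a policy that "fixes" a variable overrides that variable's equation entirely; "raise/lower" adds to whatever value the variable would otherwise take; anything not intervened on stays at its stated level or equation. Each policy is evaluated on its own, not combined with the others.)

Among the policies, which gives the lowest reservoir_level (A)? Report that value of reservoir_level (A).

40

Policy A (R + 28):
  D = 92
  R = 129 + 28 = 157
  U = 43 + 4·92 = 411
  A = 57 − 4·92 − 3·157 + 2·411 = 40
Policy B (D + 59):
  D = 92 + 59 = 151
  R = 129
  U = 43 + 4·151 = 647
  A = 57 − 4·151 − 3·129 + 2·647 = 360
Policy C (R := 109):
  D = 92
  R = 109
  U = 43 + 4·92 = 411
  A = 57 − 4·92 − 3·109 + 2·411 = 184
Comparing — Policy A: A=40, Policy B: A=360, Policy C: A=184. Lowest is 40 (Policy A).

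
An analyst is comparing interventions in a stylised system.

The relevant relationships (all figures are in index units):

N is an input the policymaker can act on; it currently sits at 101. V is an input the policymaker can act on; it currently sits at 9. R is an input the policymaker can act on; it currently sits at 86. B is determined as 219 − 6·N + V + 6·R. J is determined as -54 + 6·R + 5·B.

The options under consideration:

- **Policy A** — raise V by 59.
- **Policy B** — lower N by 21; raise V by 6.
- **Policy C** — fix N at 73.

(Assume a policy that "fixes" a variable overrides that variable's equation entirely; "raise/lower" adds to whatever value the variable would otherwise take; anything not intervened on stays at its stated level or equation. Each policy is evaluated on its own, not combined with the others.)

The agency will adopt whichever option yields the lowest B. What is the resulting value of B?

197

Policy A (V + 59):
  N = 101
  V = 9 + 59 = 68
  R = 86
  B = 219 − 6·101 + 68 + 6·86 = 197
Policy B (N − 21, V + 6):
  N = 101 − 21 = 80
  V = 9 + 6 = 15
  R = 86
  B = 219 − 6·80 + 15 + 6·86 = 270
Policy C (N := 73):
  N = 73
  V = 9
  R = 86
  B = 219 − 6·73 + 9 + 6·86 = 306
Comparing — Policy A: B=197, Policy B: B=270, Policy C: B=306. Lowest is 197 (Policy A).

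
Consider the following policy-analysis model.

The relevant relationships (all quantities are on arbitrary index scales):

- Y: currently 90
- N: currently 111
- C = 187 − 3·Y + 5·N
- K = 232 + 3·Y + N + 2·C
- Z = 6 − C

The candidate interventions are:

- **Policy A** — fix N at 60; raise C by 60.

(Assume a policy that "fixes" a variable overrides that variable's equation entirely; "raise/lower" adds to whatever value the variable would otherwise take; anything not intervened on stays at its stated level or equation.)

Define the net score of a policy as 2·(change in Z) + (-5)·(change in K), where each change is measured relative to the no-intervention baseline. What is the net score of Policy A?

Baseline:
  Y = 90
  N = 111
  C = 187 − 3·90 + 5·111 = 472
  K = 232 + 3·90 + 111 + 2·472 = 1557
  Z = 6 − 472 = -466
Policy A (N := 60, C + 60):
  Y = 90
  N = 60
  C = 187 − 3·90 + 5·60 (+60 from intervention) = 277
  K = 232 + 3·90 + 60 + 2·277 = 1116
  Z = 6 − 277 = -271
ΔZ = -271 − (-466) = 195; ΔK = 1116 − 1557 = -441
Score = 2·195 + (-5)·(-441) = 2595

2595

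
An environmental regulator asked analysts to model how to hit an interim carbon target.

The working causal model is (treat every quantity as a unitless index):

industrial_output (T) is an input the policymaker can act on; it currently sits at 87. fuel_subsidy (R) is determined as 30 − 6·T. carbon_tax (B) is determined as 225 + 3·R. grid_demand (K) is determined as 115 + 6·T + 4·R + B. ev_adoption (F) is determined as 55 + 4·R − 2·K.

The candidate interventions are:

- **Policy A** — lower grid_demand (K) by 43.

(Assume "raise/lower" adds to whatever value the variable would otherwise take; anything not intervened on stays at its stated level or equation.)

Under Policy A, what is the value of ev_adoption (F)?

3337

Policy A (K − 43):
  T = 87
  R = 30 − 6·87 = -492
  B = 225 + 3·(-492) = -1251
  K = 115 + 6·87 + 4·(-492) + (-1251) (−43 from intervention) = -2625
  F = 55 + 4·(-492) − 2·(-2625) = 3337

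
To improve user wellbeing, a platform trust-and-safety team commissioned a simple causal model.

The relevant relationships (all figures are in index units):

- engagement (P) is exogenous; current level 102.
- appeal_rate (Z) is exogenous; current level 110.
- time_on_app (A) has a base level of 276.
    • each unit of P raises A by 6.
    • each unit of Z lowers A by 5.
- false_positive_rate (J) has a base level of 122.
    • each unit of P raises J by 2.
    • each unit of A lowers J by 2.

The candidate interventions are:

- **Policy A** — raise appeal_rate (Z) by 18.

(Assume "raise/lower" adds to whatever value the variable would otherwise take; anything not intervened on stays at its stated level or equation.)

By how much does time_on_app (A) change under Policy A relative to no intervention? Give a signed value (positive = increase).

Baseline:
  P = 102
  Z = 110
  A = 276 + 6·102 − 5·110 = 338
Policy A (Z + 18):
  P = 102
  Z = 110 + 18 = 128
  A = 276 + 6·102 − 5·128 = 248
Change in A: 248 − 338 = -90

-90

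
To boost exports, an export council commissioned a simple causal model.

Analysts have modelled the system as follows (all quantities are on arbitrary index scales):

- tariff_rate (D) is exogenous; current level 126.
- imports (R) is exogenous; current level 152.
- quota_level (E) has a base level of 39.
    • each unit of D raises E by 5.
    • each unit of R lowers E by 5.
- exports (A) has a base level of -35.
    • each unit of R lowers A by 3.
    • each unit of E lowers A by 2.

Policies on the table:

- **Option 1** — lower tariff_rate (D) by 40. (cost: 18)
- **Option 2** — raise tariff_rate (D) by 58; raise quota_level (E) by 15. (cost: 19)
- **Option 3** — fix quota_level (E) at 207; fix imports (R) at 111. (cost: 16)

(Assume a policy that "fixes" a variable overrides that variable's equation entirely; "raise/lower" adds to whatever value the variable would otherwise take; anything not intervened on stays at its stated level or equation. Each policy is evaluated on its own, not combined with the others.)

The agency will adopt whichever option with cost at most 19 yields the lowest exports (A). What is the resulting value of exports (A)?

Option 1 (D − 40):
  D = 126 − 40 = 86
  R = 152
  E = 39 + 5·86 − 5·152 = -291
  A = -35 − 3·152 − 2·(-291) = 91
Option 2 (D + 58, E + 15):
  D = 126 + 58 = 184
  R = 152
  E = 39 + 5·184 − 5·152 (+15 from intervention) = 214
  A = -35 − 3·152 − 2·214 = -919
Option 3 (E := 207, R := 111):
  D = 126
  R = 111
  E = 207
  A = -35 − 3·111 − 2·207 = -782
Comparing — Option 1: A=91, Option 2: A=-919, Option 3: A=-782. Lowest is -919 (Option 2).

-919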